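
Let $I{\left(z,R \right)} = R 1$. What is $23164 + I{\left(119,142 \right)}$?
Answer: $23306$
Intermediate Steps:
$I{\left(z,R \right)} = R$
$23164 + I{\left(119,142 \right)} = 23164 + 142 = 23306$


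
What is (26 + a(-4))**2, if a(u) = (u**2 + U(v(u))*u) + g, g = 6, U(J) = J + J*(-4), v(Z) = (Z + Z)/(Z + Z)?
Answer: 3600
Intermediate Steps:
v(Z) = 1 (v(Z) = (2*Z)/((2*Z)) = (2*Z)*(1/(2*Z)) = 1)
U(J) = -3*J (U(J) = J - 4*J = -3*J)
a(u) = 6 + u**2 - 3*u (a(u) = (u**2 + (-3*1)*u) + 6 = (u**2 - 3*u) + 6 = 6 + u**2 - 3*u)
(26 + a(-4))**2 = (26 + (6 + (-4)**2 - 3*(-4)))**2 = (26 + (6 + 16 + 12))**2 = (26 + 34)**2 = 60**2 = 3600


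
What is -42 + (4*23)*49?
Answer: 4466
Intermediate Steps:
-42 + (4*23)*49 = -42 + 92*49 = -42 + 4508 = 4466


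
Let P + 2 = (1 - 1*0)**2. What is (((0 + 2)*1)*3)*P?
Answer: -6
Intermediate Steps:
P = -1 (P = -2 + (1 - 1*0)**2 = -2 + (1 + 0)**2 = -2 + 1**2 = -2 + 1 = -1)
(((0 + 2)*1)*3)*P = (((0 + 2)*1)*3)*(-1) = ((2*1)*3)*(-1) = (2*3)*(-1) = 6*(-1) = -6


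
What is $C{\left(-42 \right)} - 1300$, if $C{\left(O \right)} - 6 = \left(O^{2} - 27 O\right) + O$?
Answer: $1562$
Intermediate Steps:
$C{\left(O \right)} = 6 + O^{2} - 26 O$ ($C{\left(O \right)} = 6 + \left(\left(O^{2} - 27 O\right) + O\right) = 6 + \left(O^{2} - 26 O\right) = 6 + O^{2} - 26 O$)
$C{\left(-42 \right)} - 1300 = \left(6 + \left(-42\right)^{2} - -1092\right) - 1300 = \left(6 + 1764 + 1092\right) - 1300 = 2862 - 1300 = 1562$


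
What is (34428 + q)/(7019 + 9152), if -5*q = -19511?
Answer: 191651/80855 ≈ 2.3703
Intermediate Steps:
q = 19511/5 (q = -1/5*(-19511) = 19511/5 ≈ 3902.2)
(34428 + q)/(7019 + 9152) = (34428 + 19511/5)/(7019 + 9152) = (191651/5)/16171 = (191651/5)*(1/16171) = 191651/80855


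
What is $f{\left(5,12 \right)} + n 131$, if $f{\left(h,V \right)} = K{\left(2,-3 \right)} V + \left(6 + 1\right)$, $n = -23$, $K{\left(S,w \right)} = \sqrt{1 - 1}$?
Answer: $-3006$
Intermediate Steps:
$K{\left(S,w \right)} = 0$ ($K{\left(S,w \right)} = \sqrt{0} = 0$)
$f{\left(h,V \right)} = 7$ ($f{\left(h,V \right)} = 0 V + \left(6 + 1\right) = 0 + 7 = 7$)
$f{\left(5,12 \right)} + n 131 = 7 - 3013 = -3006$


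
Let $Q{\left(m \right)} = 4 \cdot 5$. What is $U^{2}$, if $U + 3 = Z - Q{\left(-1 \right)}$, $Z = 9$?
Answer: $196$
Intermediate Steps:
$Q{\left(m \right)} = 20$
$U = -14$ ($U = -3 + \left(9 - 20\right) = -3 - 11 = -14$)
$U^{2} = \left(-14\right)^{2} = 196$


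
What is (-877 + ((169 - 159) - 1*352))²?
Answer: 1485961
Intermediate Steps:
(-877 + ((169 - 159) - 1*352))² = (-877 + (10 - 352))² = (-877 - 342)² = (-1219)² = 1485961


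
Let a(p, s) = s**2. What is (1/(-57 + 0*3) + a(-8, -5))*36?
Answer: 17088/19 ≈ 899.37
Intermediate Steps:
(1/(-57 + 0*3) + a(-8, -5))*36 = (1/(-57 + 0*3) + (-5)**2)*36 = (1/(-57 + 0) + 25)*36 = (1/(-57) + 25)*36 = (-1/57 + 25)*36 = (1424/57)*36 = 17088/19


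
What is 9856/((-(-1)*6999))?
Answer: 9856/6999 ≈ 1.4082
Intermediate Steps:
9856/((-(-1)*6999)) = 9856/((-1*(-6999))) = 9856/6999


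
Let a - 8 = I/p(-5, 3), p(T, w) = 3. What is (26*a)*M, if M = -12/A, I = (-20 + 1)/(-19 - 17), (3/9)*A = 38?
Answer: -11479/513 ≈ -22.376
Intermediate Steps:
A = 114 (A = 3*38 = 114)
I = 19/36 (I = -19/(-36) = -19*(-1/36) = 19/36 ≈ 0.52778)
a = 883/108 (a = 8 + (19/36)/3 = 8 + (19/36)*(1/3) = 8 + 19/108 = 883/108 ≈ 8.1759)
M = -2/19 (M = -12/114 = -12*1/114 = -2/19 ≈ -0.10526)
(26*a)*M = (26*(883/108))*(-2/19) = (11479/54)*(-2/19) = -11479/513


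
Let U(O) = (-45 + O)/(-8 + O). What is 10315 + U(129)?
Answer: 1248199/121 ≈ 10316.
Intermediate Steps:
U(O) = (-45 + O)/(-8 + O)
10315 + U(129) = 10315 + (-45 + 129)/(-8 + 129) = 10315 + 84/121 = 1248199/121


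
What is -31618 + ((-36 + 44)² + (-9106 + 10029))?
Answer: -30631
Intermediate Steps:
-31618 + ((-36 + 44)² + (-9106 + 10029)) = -31618 + (8² + 923) = -31618 + (64 + 923) = -31618 + 987 = -30631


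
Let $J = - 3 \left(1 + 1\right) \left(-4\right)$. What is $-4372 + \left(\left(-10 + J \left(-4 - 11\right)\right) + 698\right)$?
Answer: $-4044$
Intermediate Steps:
$J = 24$ ($J = \left(-3\right) 2 \left(-4\right) = \left(-6\right) \left(-4\right) = 24$)
$-4372 + \left(\left(-10 + J \left(-4 - 11\right)\right) + 698\right) = -4372 + \left(\left(-10 + 24 \left(-4 - 11\right)\right) + 698\right) = -4372 + \left(\left(-10 + 24 \left(-15\right)\right) + 698\right) = -4372 + \left(\left(-10 - 360\right) + 698\right) = -4372 + \left(-370 + 698\right) = -4372 + 328 = -4044$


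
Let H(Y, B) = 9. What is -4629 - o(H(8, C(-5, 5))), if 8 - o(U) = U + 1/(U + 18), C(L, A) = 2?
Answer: -124955/27 ≈ -4628.0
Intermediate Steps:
o(U) = 8 - U - 1/(18 + U) (o(U) = 8 - (U + 1/(U + 18)) = 8 - (U + 1/(18 + U)) = 8 + (-U - 1/(18 + U)) = 8 - U - 1/(18 + U))
-4629 - o(H(8, C(-5, 5))) = -4629 - (143 - 1*9² - 10*9)/(18 + 9) = -4629 - (143 - 1*81 - 90)/27 = -4629 - (143 - 81 - 90)/27 = -4629 - (-28)/27 = -4629 - 1*(-28/27) = -4629 + 28/27 = -124955/27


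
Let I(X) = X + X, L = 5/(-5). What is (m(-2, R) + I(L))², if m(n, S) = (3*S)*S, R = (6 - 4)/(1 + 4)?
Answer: 1444/625 ≈ 2.3104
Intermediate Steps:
R = ⅖ (R = 2/5 = 2*(⅕) = ⅖ ≈ 0.40000)
m(n, S) = 3*S²
L = -1 (L = 5*(-⅕) = -1)
I(X) = 2*X
(m(-2, R) + I(L))² = (3*(⅖)² + 2*(-1))² = (3*(4/25) - 2)² = (12/25 - 2)² = (-38/25)² = 1444/625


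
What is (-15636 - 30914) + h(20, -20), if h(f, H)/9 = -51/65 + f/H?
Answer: -3026794/65 ≈ -46566.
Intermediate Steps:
h(f, H) = -459/65 + 9*f/H (h(f, H) = 9*(-51/65 + f/H) = -459/65 + 9*f/H)
(-15636 - 30914) + h(20, -20) = (-15636 - 30914) + (-459/65 + 9*20/(-20)) = -46550 + (-459/65 + 9*20*(-1/20)) = -46550 + (-459/65 - 9) = -46550 - 1044/65 = -3026794/65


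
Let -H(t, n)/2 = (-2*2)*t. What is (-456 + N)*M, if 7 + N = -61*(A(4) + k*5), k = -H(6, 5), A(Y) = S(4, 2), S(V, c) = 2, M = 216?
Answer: 3035880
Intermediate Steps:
A(Y) = 2
H(t, n) = 8*t (H(t, n) = -2*(-2*2)*t = -(-8)*t = 8*t)
k = -48 (k = -8*6 = -1*48 = -48)
N = 14511 (N = -7 - 61*(2 - 48*5) = -7 - 61*(2 - 240) = -7 - 61*(-238) = -7 + 14518 = 14511)
(-456 + N)*M = (-456 + 14511)*216 = 14055*216 = 3035880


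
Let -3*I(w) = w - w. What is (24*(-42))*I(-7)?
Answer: 0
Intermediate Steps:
I(w) = 0 (I(w) = -(w - w)/3 = -1/3*0 = 0)
(24*(-42))*I(-7) = (24*(-42))*0 = -1008*0 = 0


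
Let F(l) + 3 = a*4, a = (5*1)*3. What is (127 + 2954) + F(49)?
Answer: 3138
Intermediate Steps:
a = 15 (a = 5*3 = 15)
F(l) = 57 (F(l) = -3 + 15*4 = -3 + 60 = 57)
(127 + 2954) + F(49) = (127 + 2954) + 57 = 3081 + 57 = 3138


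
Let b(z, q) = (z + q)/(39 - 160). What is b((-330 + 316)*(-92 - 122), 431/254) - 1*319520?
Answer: -9820889095/30734 ≈ -3.1955e+5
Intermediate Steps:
b(z, q) = -q/121 - z/121 (b(z, q) = (q + z)/(-121) = (q + z)*(-1/121) = -q/121 - z/121)
b((-330 + 316)*(-92 - 122), 431/254) - 1*319520 = (-431/(121*254) - (-330 + 316)*(-92 - 122)/121) - 1*319520 = (-431/(121*254) - (-14)*(-214)/121) - 319520 = (-1/121*431/254 - 1/121*2996) - 319520 = (-431/30734 - 2996/121) - 319520 = -761415/30734 - 319520 = -9820889095/30734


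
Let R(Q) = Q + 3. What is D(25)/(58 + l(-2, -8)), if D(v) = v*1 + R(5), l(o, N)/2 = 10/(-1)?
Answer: 33/38 ≈ 0.86842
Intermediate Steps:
l(o, N) = -20 (l(o, N) = 2*(10/(-1)) = 2*(10*(-1)) = 2*(-10) = -20)
R(Q) = 3 + Q
D(v) = 8 + v (D(v) = v*1 + (3 + 5) = v + 8 = 8 + v)
D(25)/(58 + l(-2, -8)) = (8 + 25)/(58 - 20) = 33/38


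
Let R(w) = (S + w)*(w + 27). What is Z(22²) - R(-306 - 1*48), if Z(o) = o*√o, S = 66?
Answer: -83528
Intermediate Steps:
R(w) = (27 + w)*(66 + w) (R(w) = (66 + w)*(w + 27) = (66 + w)*(27 + w) = (27 + w)*(66 + w))
Z(o) = o^(3/2)
Z(22²) - R(-306 - 1*48) = (22²)^(3/2) - (1782 + (-306 - 1*48)² + 93*(-306 - 1*48)) = 484^(3/2) - (1782 + (-306 - 48)² + 93*(-306 - 48)) = 10648 - (1782 + (-354)² + 93*(-354)) = 10648 - (1782 + 125316 - 32922) = 10648 - 1*94176 = 10648 - 94176 = -83528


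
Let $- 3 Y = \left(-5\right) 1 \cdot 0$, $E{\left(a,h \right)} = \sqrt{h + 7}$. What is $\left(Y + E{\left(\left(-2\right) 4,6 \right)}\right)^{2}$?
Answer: $13$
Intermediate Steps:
$E{\left(a,h \right)} = \sqrt{7 + h}$
$Y = 0$ ($Y = - \frac{\left(-5\right) 1 \cdot 0}{3} = - \frac{\left(-5\right) 0}{3} = \left(- \frac{1}{3}\right) 0 = 0$)
$\left(Y + E{\left(\left(-2\right) 4,6 \right)}\right)^{2} = \left(0 + \sqrt{7 + 6}\right)^{2} = \left(0 + \sqrt{13}\right)^{2} = \left(\sqrt{13}\right)^{2} = 13$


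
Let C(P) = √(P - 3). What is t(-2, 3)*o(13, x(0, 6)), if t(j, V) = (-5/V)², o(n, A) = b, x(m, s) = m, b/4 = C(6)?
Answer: 100*√3/9 ≈ 19.245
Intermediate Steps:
C(P) = √(-3 + P)
b = 4*√3 (b = 4*√(-3 + 6) = 4*√3 ≈ 6.9282)
o(n, A) = 4*√3
t(j, V) = 25/V²
t(-2, 3)*o(13, x(0, 6)) = (25/3²)*(4*√3) = (25*(⅑))*(4*√3) = 25*(4*√3)/9 = 100*√3/9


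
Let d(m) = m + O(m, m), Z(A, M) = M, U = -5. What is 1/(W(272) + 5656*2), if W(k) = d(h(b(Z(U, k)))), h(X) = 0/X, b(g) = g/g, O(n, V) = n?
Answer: 1/11312 ≈ 8.8402e-5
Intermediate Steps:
b(g) = 1
h(X) = 0
d(m) = 2*m (d(m) = m + m = 2*m)
W(k) = 0 (W(k) = 2*0 = 0)
1/(W(272) + 5656*2) = 1/(0 + 5656*2) = 1/(0 + 11312) = 1/11312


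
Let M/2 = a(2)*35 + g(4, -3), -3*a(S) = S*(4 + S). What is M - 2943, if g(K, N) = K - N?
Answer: -3209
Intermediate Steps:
a(S) = -S*(4 + S)/3
M = -266 (M = 2*(-⅓*2*(4 + 2)*35 + (4 - 1*(-3))) = 2*(-⅓*2*6*35 + (4 + 3)) = 2*(-4*35 + 7) = 2*(-140 + 7) = 2*(-133) = -266)
M - 2943 = -266 - 2943 = -3209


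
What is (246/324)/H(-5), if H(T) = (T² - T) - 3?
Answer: 41/1458 ≈ 0.028121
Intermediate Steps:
H(T) = -3 + T² - T
(246/324)/H(-5) = (246/324)/(-3 + (-5)² - 1*(-5)) = (246*(1/324))/(-3 + 25 + 5) = (41/54)/27 = (41/54)*(1/27) = 41/1458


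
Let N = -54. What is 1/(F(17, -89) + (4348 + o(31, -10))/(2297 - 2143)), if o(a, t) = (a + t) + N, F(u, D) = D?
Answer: -154/9391 ≈ -0.016399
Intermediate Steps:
o(a, t) = -54 + a + t (o(a, t) = (a + t) - 54 = -54 + a + t)
1/(F(17, -89) + (4348 + o(31, -10))/(2297 - 2143)) = 1/(-89 + (4348 + (-54 + 31 - 10))/(2297 - 2143)) = 1/(-89 + (4348 - 33)/154) = 1/(-89 + 4315*(1/154)) = 1/(-89 + 4315/154) = 1/(-9391/154) = -154/9391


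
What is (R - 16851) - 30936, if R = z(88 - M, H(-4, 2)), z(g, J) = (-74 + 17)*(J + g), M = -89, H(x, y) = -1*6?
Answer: -57534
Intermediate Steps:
H(x, y) = -6
z(g, J) = -57*J - 57*g (z(g, J) = -57*(J + g) = -57*J - 57*g)
R = -9747 (R = -57*(-6) - 57*(88 - 1*(-89)) = 342 - 57*(88 + 89) = 342 - 57*177 = 342 - 10089 = -9747)
(R - 16851) - 30936 = (-9747 - 16851) - 30936 = -26598 - 30936 = -57534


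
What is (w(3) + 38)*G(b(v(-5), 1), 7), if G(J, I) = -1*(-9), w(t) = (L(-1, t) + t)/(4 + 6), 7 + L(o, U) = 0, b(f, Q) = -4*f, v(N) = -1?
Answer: 1692/5 ≈ 338.40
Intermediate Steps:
L(o, U) = -7 (L(o, U) = -7 + 0 = -7)
w(t) = -7/10 + t/10 (w(t) = (-7 + t)/(4 + 6) = (-7 + t)/10 = (-7 + t)*(⅒) = -7/10 + t/10)
G(J, I) = 9
(w(3) + 38)*G(b(v(-5), 1), 7) = ((-7/10 + (⅒)*3) + 38)*9 = ((-7/10 + 3/10) + 38)*9 = (-⅖ + 38)*9 = (188/5)*9 = 1692/5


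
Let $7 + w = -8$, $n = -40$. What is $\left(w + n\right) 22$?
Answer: $-1210$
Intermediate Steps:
$w = -15$ ($w = -7 - 8 = -15$)
$\left(w + n\right) 22 = \left(-15 - 40\right) 22 = \left(-55\right) 22 = -1210$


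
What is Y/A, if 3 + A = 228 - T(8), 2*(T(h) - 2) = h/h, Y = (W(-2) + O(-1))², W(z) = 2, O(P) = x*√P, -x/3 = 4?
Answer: -56/89 - 96*I/445 ≈ -0.62921 - 0.21573*I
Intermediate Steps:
x = -12 (x = -3*4 = -12)
O(P) = -12*√P
Y = (2 - 12*I)² ≈ -140.0 - 48.0*I
T(h) = 5/2 (T(h) = 2 + (h/h)/2 = 2 + (½)*1 = 2 + ½ = 5/2)
A = 445/2 (A = -3 + (228 - 1*5/2) = -3 + (228 - 5/2) = -3 + 451/2 = 445/2 ≈ 222.50)
Y/A = (-140 - 48*I)/(445/2) = (-140 - 48*I)*(2/445) = -56/89 - 96*I/445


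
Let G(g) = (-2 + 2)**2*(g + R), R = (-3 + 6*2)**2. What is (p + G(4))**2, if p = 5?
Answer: 25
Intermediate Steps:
R = 81 (R = (-3 + 12)**2 = 9**2 = 81)
G(g) = 0 (G(g) = (-2 + 2)**2*(g + 81) = 0**2*(81 + g) = 0*(81 + g) = 0)
(p + G(4))**2 = (5 + 0)**2 = 5**2 = 25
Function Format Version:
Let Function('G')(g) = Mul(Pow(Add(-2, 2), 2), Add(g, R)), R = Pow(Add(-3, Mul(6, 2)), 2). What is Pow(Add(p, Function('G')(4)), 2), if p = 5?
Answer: 25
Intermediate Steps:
R = 81 (R = Pow(Add(-3, 12), 2) = Pow(9, 2) = 81)
Function('G')(g) = 0 (Function('G')(g) = Mul(Pow(Add(-2, 2), 2), Add(g, 81)) = Mul(Pow(0, 2), Add(81, g)) = Mul(0, Add(81, g)) = 0)
Pow(Add(p, Function('G')(4)), 2) = Pow(Add(5, 0), 2) = Pow(5, 2) = 25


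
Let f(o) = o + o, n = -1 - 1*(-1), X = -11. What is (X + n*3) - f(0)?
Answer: -11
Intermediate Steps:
n = 0 (n = -1 + 1 = 0)
f(o) = 2*o
(X + n*3) - f(0) = (-11 + 0*3) - 2*0 = (-11 + 0) - 1*0 = -11 + 0 = -11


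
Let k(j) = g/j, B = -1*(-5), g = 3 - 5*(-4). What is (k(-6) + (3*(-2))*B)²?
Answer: 41209/36 ≈ 1144.7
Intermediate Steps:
g = 23 (g = 3 + 20 = 23)
B = 5
k(j) = 23/j
(k(-6) + (3*(-2))*B)² = (23/(-6) + (3*(-2))*5)² = (23*(-⅙) - 6*5)² = (-23/6 - 30)² = (-203/6)² = 41209/36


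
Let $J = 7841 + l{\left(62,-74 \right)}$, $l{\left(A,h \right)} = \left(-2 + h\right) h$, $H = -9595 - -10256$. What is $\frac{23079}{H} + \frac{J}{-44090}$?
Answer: $\frac{201730549}{5828698} \approx 34.61$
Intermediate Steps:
$H = 661$ ($H = -9595 + 10256 = 661$)
$l{\left(A,h \right)} = h \left(-2 + h\right)$
$J = 13465$ ($J = 7841 - 74 \left(-2 - 74\right) = 7841 - -5624 = 7841 + 5624 = 13465$)
$\frac{23079}{H} + \frac{J}{-44090} = \frac{23079}{661} + \frac{13465}{-44090} = 23079 \cdot \frac{1}{661} + 13465 \left(- \frac{1}{44090}\right) = \frac{23079}{661} - \frac{2693}{8818} = \frac{201730549}{5828698}$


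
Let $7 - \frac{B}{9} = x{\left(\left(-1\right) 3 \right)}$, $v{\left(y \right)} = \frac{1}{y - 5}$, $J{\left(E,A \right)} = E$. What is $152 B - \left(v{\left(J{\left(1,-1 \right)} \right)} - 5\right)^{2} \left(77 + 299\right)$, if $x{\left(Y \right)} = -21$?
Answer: $\frac{55881}{2} \approx 27941.0$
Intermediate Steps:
$v{\left(y \right)} = \frac{1}{-5 + y}$
$B = 252$ ($B = 63 - -189 = 63 + 189 = 252$)
$152 B - \left(v{\left(J{\left(1,-1 \right)} \right)} - 5\right)^{2} \left(77 + 299\right) = 152 \cdot 252 - \left(\frac{1}{-5 + 1} - 5\right)^{2} \left(77 + 299\right) = 38304 - \left(\frac{1}{-4} - 5\right)^{2} \cdot 376 = 38304 - \left(- \frac{1}{4} - 5\right)^{2} \cdot 376 = 38304 - \left(- \frac{21}{4}\right)^{2} \cdot 376 = 38304 - \frac{441}{16} \cdot 376 = 38304 - \frac{20727}{2} = \frac{55881}{2}$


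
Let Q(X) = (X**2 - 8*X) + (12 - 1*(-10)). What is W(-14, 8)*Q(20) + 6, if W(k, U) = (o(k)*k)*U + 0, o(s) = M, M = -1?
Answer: 29350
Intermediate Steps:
o(s) = -1
W(k, U) = -U*k (W(k, U) = (-k)*U + 0 = -U*k + 0 = -U*k)
Q(X) = 22 + X**2 - 8*X (Q(X) = (X**2 - 8*X) + (12 + 10) = (X**2 - 8*X) + 22 = 22 + X**2 - 8*X)
W(-14, 8)*Q(20) + 6 = (-1*8*(-14))*(22 + 20**2 - 8*20) + 6 = 112*(22 + 400 - 160) + 6 = 112*262 + 6 = 29344 + 6 = 29350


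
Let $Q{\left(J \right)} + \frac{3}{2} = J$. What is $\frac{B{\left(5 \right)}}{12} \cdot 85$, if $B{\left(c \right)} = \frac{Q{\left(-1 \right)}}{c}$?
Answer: $- \frac{85}{24} \approx -3.5417$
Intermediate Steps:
$Q{\left(J \right)} = - \frac{3}{2} + J$
$B{\left(c \right)} = - \frac{5}{2 c}$ ($B{\left(c \right)} = \frac{- \frac{3}{2} - 1}{c} = - \frac{5}{2 c}$)
$\frac{B{\left(5 \right)}}{12} \cdot 85 = \frac{\left(- \frac{5}{2}\right) \frac{1}{5}}{12} \cdot 85 = \frac{1}{12} \left(- \frac{1}{2}\right) 85 = \left(- \frac{1}{24}\right) 85 = - \frac{85}{24}$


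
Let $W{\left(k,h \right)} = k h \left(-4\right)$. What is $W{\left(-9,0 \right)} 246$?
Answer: $0$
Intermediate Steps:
$W{\left(k,h \right)} = - 4 h k$ ($W{\left(k,h \right)} = h k \left(-4\right) = - 4 h k$)
$W{\left(-9,0 \right)} 246 = \left(-4\right) 0 \left(-9\right) 246 = 0 \cdot 246 = 0$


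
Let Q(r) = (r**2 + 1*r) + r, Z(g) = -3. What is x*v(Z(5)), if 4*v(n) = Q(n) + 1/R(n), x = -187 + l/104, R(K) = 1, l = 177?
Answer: -19271/104 ≈ -185.30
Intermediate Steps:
x = -19271/104 (x = -187 + 177/104 = -19271/104 ≈ -185.30)
Q(r) = r**2 + 2*r (Q(r) = (r**2 + r) + r = (r + r**2) + r = r**2 + 2*r)
v(n) = 1/4 + n*(2 + n)/4 (v(n) = (n*(2 + n) + 1/1)/4 = (n*(2 + n) + 1)/4 = (1 + n*(2 + n))/4 = 1/4 + n*(2 + n)/4)
x*v(Z(5)) = -19271*(1/4 + (1/4)*(-3)*(2 - 3))/104 = -19271*(1/4 + (1/4)*(-3)*(-1))/104 = -19271*(1/4 + 3/4)/104 = -19271/104*1 = -19271/104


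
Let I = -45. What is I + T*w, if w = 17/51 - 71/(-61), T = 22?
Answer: -2207/183 ≈ -12.060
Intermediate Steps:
w = 274/183 (w = 17*(1/51) - 71*(-1/61) = ⅓ + 71/61 = 274/183 ≈ 1.4973)
I + T*w = -45 + 22*(274/183) = -45 + 6028/183 = -2207/183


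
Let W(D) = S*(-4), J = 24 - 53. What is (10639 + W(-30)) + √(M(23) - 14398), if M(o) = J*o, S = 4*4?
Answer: 10575 + I*√15065 ≈ 10575.0 + 122.74*I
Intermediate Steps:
S = 16
J = -29
M(o) = -29*o
W(D) = -64 (W(D) = 16*(-4) = -64)
(10639 + W(-30)) + √(M(23) - 14398) = (10639 - 64) + √(-29*23 - 14398) = 10575 + √(-667 - 14398) = 10575 + √(-15065) = 10575 + I*√15065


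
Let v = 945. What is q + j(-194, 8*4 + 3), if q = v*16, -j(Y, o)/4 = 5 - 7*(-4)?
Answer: 14988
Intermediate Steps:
j(Y, o) = -132 (j(Y, o) = -4*(5 - 7*(-4)) = -4*(5 + 28) = -4*33 = -132)
q = 15120 (q = 945*16 = 15120)
q + j(-194, 8*4 + 3) = 15120 - 132 = 14988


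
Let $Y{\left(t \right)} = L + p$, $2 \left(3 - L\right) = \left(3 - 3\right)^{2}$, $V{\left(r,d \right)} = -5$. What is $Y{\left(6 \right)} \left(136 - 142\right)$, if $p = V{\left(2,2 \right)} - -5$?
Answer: $-18$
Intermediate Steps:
$L = 3$ ($L = 3 - \frac{\left(3 - 3\right)^{2}}{2} = 3 - \frac{0^{2}}{2} = 3 - 0 = 3 + 0 = 3$)
$p = 0$ ($p = -5 - -5 = -5 + 5 = 0$)
$Y{\left(t \right)} = 3$ ($Y{\left(t \right)} = 3 + 0 = 3$)
$Y{\left(6 \right)} \left(136 - 142\right) = 3 \left(136 - 142\right) = 3 \left(-6\right) = -18$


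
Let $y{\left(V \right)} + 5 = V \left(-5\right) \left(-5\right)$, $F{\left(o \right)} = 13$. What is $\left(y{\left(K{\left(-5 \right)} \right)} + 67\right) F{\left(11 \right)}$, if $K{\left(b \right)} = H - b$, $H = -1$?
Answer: $2106$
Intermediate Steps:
$K{\left(b \right)} = -1 - b$
$y{\left(V \right)} = -5 + 25 V$ ($y{\left(V \right)} = -5 + V \left(-5\right) \left(-5\right) = -5 + - 5 V \left(-5\right) = -5 + 25 V$)
$\left(y{\left(K{\left(-5 \right)} \right)} + 67\right) F{\left(11 \right)} = \left(\left(-5 + 25 \left(-1 - -5\right)\right) + 67\right) 13 = \left(\left(-5 + 25 \left(-1 + 5\right)\right) + 67\right) 13 = \left(\left(-5 + 25 \cdot 4\right) + 67\right) 13 = \left(\left(-5 + 100\right) + 67\right) 13 = \left(95 + 67\right) 13 = 162 \cdot 13 = 2106$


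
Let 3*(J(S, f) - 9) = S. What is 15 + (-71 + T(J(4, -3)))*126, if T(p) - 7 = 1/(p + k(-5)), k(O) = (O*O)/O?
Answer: -64203/8 ≈ -8025.4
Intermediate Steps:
k(O) = O (k(O) = O²/O = O)
J(S, f) = 9 + S/3
T(p) = 7 + 1/(-5 + p) (T(p) = 7 + 1/(p - 5) = 7 + 1/(-5 + p))
15 + (-71 + T(J(4, -3)))*126 = 15 + (-71 + (-34 + 7*(9 + (⅓)*4))/(-5 + (9 + (⅓)*4)))*126 = 15 + (-71 + (-34 + 7*(9 + 4/3))/(-5 + (9 + 4/3)))*126 = 15 + (-71 + (-34 + 7*(31/3))/(-5 + 31/3))*126 = 15 + (-71 + (-34 + 217/3)/(16/3))*126 = 15 + (-71 + (3/16)*(115/3))*126 = 15 + (-71 + 115/16)*126 = 15 - 1021/16*126 = 15 - 64323/8 = -64203/8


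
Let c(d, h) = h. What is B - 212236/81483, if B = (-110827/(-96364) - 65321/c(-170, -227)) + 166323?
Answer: 296966140195379203/1782410313324 ≈ 1.6661e+5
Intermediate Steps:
B = 3644573503417/21874628 (B = (-110827/(-96364) - 65321/(-227)) + 166323 = (-110827*(-1/96364) - 65321*(-1/227)) + 166323 = (110827/96364 + 65321/227) + 166323 = 6319750573/21874628 + 166323 = 3644573503417/21874628 ≈ 1.6661e+5)
B - 212236/81483 = 3644573503417/21874628 - 212236/81483 = 296966140195379203/1782410313324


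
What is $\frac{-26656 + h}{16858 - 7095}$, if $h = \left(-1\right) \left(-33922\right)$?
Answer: $\frac{7266}{9763} \approx 0.74424$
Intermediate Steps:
$h = 33922$
$\frac{-26656 + h}{16858 - 7095} = \frac{-26656 + 33922}{16858 - 7095} = \frac{7266}{9763}$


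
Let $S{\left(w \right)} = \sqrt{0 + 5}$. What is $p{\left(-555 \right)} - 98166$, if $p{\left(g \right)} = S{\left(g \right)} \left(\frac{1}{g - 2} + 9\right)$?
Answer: $-98166 + \frac{5012 \sqrt{5}}{557} \approx -98146.0$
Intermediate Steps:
$S{\left(w \right)} = \sqrt{5}$
$p{\left(g \right)} = \sqrt{5} \left(9 + \frac{1}{-2 + g}\right)$ ($p{\left(g \right)} = \sqrt{5} \left(\frac{1}{g - 2} + 9\right) = \sqrt{5} \left(\frac{1}{-2 + g} + 9\right) = \sqrt{5} \left(9 + \frac{1}{-2 + g}\right)$)
$p{\left(-555 \right)} - 98166 = \frac{\sqrt{5} \left(-17 + 9 \left(-555\right)\right)}{-2 - 555} - 98166 = \frac{\sqrt{5} \left(-17 - 4995\right)}{-557} - 98166 = \sqrt{5} \left(- \frac{1}{557}\right) \left(-5012\right) - 98166 = \frac{5012 \sqrt{5}}{557} - 98166 = -98166 + \frac{5012 \sqrt{5}}{557}$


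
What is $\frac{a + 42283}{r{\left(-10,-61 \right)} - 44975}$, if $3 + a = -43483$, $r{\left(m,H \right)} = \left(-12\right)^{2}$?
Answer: $\frac{1203}{44831} \approx 0.026834$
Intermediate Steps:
$r{\left(m,H \right)} = 144$
$a = -43486$ ($a = -3 - 43483 = -43486$)
$\frac{a + 42283}{r{\left(-10,-61 \right)} - 44975} = \frac{-43486 + 42283}{144 - 44975} = - \frac{1203}{-44831} = \left(-1203\right) \left(- \frac{1}{44831}\right) = \frac{1203}{44831}$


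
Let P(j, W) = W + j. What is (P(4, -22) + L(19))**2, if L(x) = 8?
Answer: 100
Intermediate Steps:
(P(4, -22) + L(19))**2 = ((-22 + 4) + 8)**2 = (-18 + 8)**2 = (-10)**2 = 100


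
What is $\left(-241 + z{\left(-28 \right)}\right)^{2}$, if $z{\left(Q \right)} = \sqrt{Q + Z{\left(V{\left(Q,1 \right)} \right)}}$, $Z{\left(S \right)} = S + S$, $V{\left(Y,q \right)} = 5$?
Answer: $58063 - 1446 i \sqrt{2} \approx 58063.0 - 2045.0 i$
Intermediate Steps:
$Z{\left(S \right)} = 2 S$
$z{\left(Q \right)} = \sqrt{10 + Q}$ ($z{\left(Q \right)} = \sqrt{Q + 2 \cdot 5} = \sqrt{Q + 10} = \sqrt{10 + Q}$)
$\left(-241 + z{\left(-28 \right)}\right)^{2} = \left(-241 + \sqrt{10 - 28}\right)^{2} = \left(-241 + \sqrt{-18}\right)^{2} = \left(-241 + 3 i \sqrt{2}\right)^{2}$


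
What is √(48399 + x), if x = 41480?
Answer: 17*√311 ≈ 299.80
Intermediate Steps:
√(48399 + x) = √(48399 + 41480) = √89879 = 17*√311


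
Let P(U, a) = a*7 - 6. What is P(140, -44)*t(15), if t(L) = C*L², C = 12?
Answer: -847800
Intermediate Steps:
t(L) = 12*L²
P(U, a) = -6 + 7*a (P(U, a) = 7*a - 6 = -6 + 7*a)
P(140, -44)*t(15) = (-6 + 7*(-44))*(12*15²) = (-6 - 308)*(12*225) = -314*2700 = -847800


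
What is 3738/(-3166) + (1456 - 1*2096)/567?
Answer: -2072843/897561 ≈ -2.3094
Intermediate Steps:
3738/(-3166) + (1456 - 1*2096)/567 = 3738*(-1/3166) + (1456 - 2096)*(1/567) = -1869/1583 - 640*1/567 = -1869/1583 - 640/567 = -2072843/897561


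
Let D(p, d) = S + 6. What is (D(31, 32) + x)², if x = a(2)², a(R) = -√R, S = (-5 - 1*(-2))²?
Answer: 289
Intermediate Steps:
S = 9 (S = (-5 + 2)² = (-3)² = 9)
D(p, d) = 15 (D(p, d) = 9 + 6 = 15)
x = 2 (x = (-√2)² = 2)
(D(31, 32) + x)² = (15 + 2)² = 17² = 289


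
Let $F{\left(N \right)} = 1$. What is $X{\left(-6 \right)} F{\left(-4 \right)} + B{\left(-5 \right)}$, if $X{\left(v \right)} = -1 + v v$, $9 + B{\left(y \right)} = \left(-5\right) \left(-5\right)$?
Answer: $51$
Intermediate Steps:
$B{\left(y \right)} = 16$ ($B{\left(y \right)} = -9 - -25 = -9 + 25 = 16$)
$X{\left(v \right)} = -1 + v^{2}$
$X{\left(-6 \right)} F{\left(-4 \right)} + B{\left(-5 \right)} = \left(-1 + \left(-6\right)^{2}\right) 1 + 16 = \left(-1 + 36\right) 1 + 16 = 35 \cdot 1 + 16 = 35 + 16 = 51$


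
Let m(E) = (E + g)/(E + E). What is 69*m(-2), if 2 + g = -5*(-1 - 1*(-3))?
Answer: 483/2 ≈ 241.50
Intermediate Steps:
g = -12 (g = -2 - 5*(-1 - 1*(-3)) = -2 - 5*(-1 + 3) = -2 - 5*2 = -2 - 10 = -12)
m(E) = (-12 + E)/(2*E) (m(E) = (E - 12)/(E + E) = (-12 + E)/((2*E)) = (-12 + E)*(1/(2*E)) = (-12 + E)/(2*E))
69*m(-2) = 69*((½)*(-12 - 2)/(-2)) = 69*((½)*(-½)*(-14)) = 69*(7/2) = 483/2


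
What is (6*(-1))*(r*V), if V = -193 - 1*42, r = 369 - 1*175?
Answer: 273540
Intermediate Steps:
r = 194 (r = 369 - 175 = 194)
V = -235 (V = -193 - 42 = -235)
(6*(-1))*(r*V) = (6*(-1))*(194*(-235)) = -6*(-45590) = 273540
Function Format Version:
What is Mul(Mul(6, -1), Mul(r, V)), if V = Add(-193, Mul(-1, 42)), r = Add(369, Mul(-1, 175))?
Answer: 273540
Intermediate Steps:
r = 194 (r = Add(369, -175) = 194)
V = -235 (V = Add(-193, -42) = -235)
Mul(Mul(6, -1), Mul(r, V)) = Mul(Mul(6, -1), Mul(194, -235)) = Mul(-6, -45590) = 273540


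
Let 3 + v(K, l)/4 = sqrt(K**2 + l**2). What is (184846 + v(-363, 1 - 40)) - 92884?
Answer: 91950 + 12*sqrt(14810) ≈ 93410.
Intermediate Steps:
v(K, l) = -12 + 4*sqrt(K**2 + l**2)
(184846 + v(-363, 1 - 40)) - 92884 = (184846 + (-12 + 4*sqrt((-363)**2 + (1 - 40)**2))) - 92884 = (184846 + (-12 + 4*sqrt(131769 + (-39)**2))) - 92884 = (184846 + (-12 + 4*sqrt(131769 + 1521))) - 92884 = (184846 + (-12 + 4*sqrt(133290))) - 92884 = (184846 + (-12 + 4*(3*sqrt(14810)))) - 92884 = (184846 + (-12 + 12*sqrt(14810))) - 92884 = (184834 + 12*sqrt(14810)) - 92884 = 91950 + 12*sqrt(14810)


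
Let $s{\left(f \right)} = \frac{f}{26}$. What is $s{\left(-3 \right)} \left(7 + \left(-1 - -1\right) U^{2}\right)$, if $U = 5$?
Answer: $- \frac{21}{26} \approx -0.80769$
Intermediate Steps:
$s{\left(f \right)} = \frac{f}{26}$ ($s{\left(f \right)} = f \frac{1}{26} = \frac{f}{26}$)
$s{\left(-3 \right)} \left(7 + \left(-1 - -1\right) U^{2}\right) = \frac{1}{26} \left(-3\right) \left(7 + \left(-1 - -1\right) 5^{2}\right) = - \frac{3 \left(7 + \left(-1 + 1\right) 25\right)}{26} = - \frac{3 \left(7 + 0 \cdot 25\right)}{26} = - \frac{3 \left(7 + 0\right)}{26} = \left(- \frac{3}{26}\right) 7 = - \frac{21}{26}$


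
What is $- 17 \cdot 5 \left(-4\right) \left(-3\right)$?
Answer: $-1020$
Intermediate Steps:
$- 17 \cdot 5 \left(-4\right) \left(-3\right) = \left(-17\right) \left(-20\right) \left(-3\right) = 340 \left(-3\right) = -1020$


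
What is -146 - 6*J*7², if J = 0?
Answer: -146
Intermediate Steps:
-146 - 6*J*7² = -146 - 6*0*7² = -146 + 0*49 = -146 + 0 = -146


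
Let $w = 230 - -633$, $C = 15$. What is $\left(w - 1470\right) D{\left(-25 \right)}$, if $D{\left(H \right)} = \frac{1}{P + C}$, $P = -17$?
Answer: $\frac{607}{2} \approx 303.5$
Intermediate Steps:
$w = 863$ ($w = 230 + 633 = 863$)
$D{\left(H \right)} = - \frac{1}{2}$ ($D{\left(H \right)} = \frac{1}{-17 + 15} = \frac{1}{-2} = - \frac{1}{2}$)
$\left(w - 1470\right) D{\left(-25 \right)} = \left(863 - 1470\right) \left(- \frac{1}{2}\right) = \left(-607\right) \left(- \frac{1}{2}\right) = \frac{607}{2}$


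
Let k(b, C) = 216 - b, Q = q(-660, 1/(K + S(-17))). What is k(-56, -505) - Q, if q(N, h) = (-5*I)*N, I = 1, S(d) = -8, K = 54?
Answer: -3028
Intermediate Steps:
q(N, h) = -5*N (q(N, h) = (-5*1)*N = -5*N)
Q = 3300 (Q = -5*(-660) = 3300)
k(-56, -505) - Q = (216 - 1*(-56)) - 1*3300 = (216 + 56) - 3300 = 272 - 3300 = -3028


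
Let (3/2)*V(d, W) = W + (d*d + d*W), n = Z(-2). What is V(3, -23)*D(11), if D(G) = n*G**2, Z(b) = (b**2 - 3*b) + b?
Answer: -160688/3 ≈ -53563.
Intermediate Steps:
Z(b) = b**2 - 2*b
n = 8 (n = -2*(-2 - 2) = -2*(-4) = 8)
V(d, W) = 2*W/3 + 2*d**2/3 + 2*W*d/3 (V(d, W) = 2*(W + (d*d + d*W))/3 = 2*(W + (d**2 + W*d))/3 = 2*(W + d**2 + W*d)/3 = 2*W/3 + 2*d**2/3 + 2*W*d/3)
D(G) = 8*G**2
V(3, -23)*D(11) = ((2/3)*(-23) + (2/3)*3**2 + (2/3)*(-23)*3)*(8*11**2) = (-46/3 + (2/3)*9 - 46)*(8*121) = (-46/3 + 6 - 46)*968 = -166/3*968 = -160688/3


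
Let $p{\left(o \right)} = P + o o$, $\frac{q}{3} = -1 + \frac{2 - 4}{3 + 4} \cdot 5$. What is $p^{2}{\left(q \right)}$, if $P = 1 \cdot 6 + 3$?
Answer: $\frac{9253764}{2401} \approx 3854.1$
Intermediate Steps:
$P = 9$ ($P = 6 + 3 = 9$)
$q = - \frac{51}{7}$ ($q = 3 \left(-1 + \frac{2 - 4}{3 + 4} \cdot 5\right) = 3 \left(-1 + - \frac{2}{7} \cdot 5\right) = 3 \left(-1 + \left(-2\right) \frac{1}{7} \cdot 5\right) = 3 \left(-1 - \frac{10}{7}\right) = 3 \left(- \frac{17}{7}\right) = - \frac{51}{7} \approx -7.2857$)
$p{\left(o \right)} = 9 + o^{2}$ ($p{\left(o \right)} = 9 + o o = 9 + o^{2}$)
$p^{2}{\left(q \right)} = \left(9 + \left(- \frac{51}{7}\right)^{2}\right)^{2} = \left(9 + \frac{2601}{49}\right)^{2} = \left(\frac{3042}{49}\right)^{2} = \frac{9253764}{2401}$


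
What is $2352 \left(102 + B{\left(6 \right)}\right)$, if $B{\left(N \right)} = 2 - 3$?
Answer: $237552$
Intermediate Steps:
$B{\left(N \right)} = -1$ ($B{\left(N \right)} = 2 - 3 = -1$)
$2352 \left(102 + B{\left(6 \right)}\right) = 2352 \left(102 - 1\right) = 2352 \cdot 101 = 237552$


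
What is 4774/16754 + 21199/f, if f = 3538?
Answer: 6414801/1021994 ≈ 6.2767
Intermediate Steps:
4774/16754 + 21199/f = 4774/16754 + 21199/3538 = 4774*(1/16754) + 21199*(1/3538) = 2387/8377 + 731/122 = 6414801/1021994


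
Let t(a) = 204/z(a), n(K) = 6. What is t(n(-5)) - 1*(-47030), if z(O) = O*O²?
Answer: 846557/18 ≈ 47031.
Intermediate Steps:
z(O) = O³
t(a) = 204/a³ (t(a) = 204/(a³) = 204/a³)
t(n(-5)) - 1*(-47030) = 204/6³ - 1*(-47030) = 204*(1/216) + 47030 = 17/18 + 47030 = 846557/18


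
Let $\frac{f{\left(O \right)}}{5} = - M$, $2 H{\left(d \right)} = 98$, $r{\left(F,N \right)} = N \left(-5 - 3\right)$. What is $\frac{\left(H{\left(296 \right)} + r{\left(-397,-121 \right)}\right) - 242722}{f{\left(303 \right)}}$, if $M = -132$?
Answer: $- \frac{48341}{132} \approx -366.22$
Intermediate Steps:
$r{\left(F,N \right)} = - 8 N$ ($r{\left(F,N \right)} = N \left(-8\right) = - 8 N$)
$H{\left(d \right)} = 49$ ($H{\left(d \right)} = \frac{1}{2} \cdot 98 = 49$)
$f{\left(O \right)} = 660$ ($f{\left(O \right)} = 5 \left(\left(-1\right) \left(-132\right)\right) = 5 \cdot 132 = 660$)
$\frac{\left(H{\left(296 \right)} + r{\left(-397,-121 \right)}\right) - 242722}{f{\left(303 \right)}} = \frac{\left(49 - -968\right) - 242722}{660} = \left(\left(49 + 968\right) - 242722\right) \frac{1}{660} = \left(1017 - 242722\right) \frac{1}{660} = \left(-241705\right) \frac{1}{660} = - \frac{48341}{132}$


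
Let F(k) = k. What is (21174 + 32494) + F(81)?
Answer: 53749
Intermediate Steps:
(21174 + 32494) + F(81) = (21174 + 32494) + 81 = 53668 + 81 = 53749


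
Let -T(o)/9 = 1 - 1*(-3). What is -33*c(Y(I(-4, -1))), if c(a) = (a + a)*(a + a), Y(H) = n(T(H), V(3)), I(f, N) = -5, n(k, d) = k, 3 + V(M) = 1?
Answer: -171072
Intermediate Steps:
V(M) = -2 (V(M) = -3 + 1 = -2)
T(o) = -36 (T(o) = -9*(1 - 1*(-3)) = -9*(1 + 3) = -9*4 = -36)
Y(H) = -36
c(a) = 4*a² (c(a) = (2*a)*(2*a) = 4*a²)
-33*c(Y(I(-4, -1))) = -132*(-36)² = -132*1296 = -33*5184 = -171072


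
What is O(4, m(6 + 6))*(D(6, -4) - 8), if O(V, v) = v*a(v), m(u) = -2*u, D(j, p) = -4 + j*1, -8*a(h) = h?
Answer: 432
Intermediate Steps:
a(h) = -h/8
D(j, p) = -4 + j
O(V, v) = -v²/8 (O(V, v) = v*(-v/8) = -v²/8)
O(4, m(6 + 6))*(D(6, -4) - 8) = (-4*(6 + 6)²/8)*((-4 + 6) - 8) = (-(-2*12)²/8)*(2 - 8) = -⅛*(-24)²*(-6) = -⅛*576*(-6) = -72*(-6) = 432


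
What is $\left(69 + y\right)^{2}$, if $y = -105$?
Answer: $1296$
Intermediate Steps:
$\left(69 + y\right)^{2} = \left(69 - 105\right)^{2} = \left(-36\right)^{2} = 1296$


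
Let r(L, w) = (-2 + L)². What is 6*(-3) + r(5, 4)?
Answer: -9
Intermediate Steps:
6*(-3) + r(5, 4) = 6*(-3) + (-2 + 5)² = -18 + 3² = -18 + 9 = -9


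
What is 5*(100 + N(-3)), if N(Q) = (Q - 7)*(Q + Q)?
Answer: 800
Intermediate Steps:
N(Q) = 2*Q*(-7 + Q) (N(Q) = (-7 + Q)*(2*Q) = 2*Q*(-7 + Q))
5*(100 + N(-3)) = 5*(100 + 2*(-3)*(-7 - 3)) = 5*(100 + 2*(-3)*(-10)) = 5*(100 + 60) = 5*160 = 800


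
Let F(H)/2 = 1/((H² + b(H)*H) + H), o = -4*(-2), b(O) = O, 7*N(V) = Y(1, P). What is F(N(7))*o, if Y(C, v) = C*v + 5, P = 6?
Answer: 784/319 ≈ 2.4577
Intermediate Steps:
Y(C, v) = 5 + C*v
N(V) = 11/7 (N(V) = (5 + 1*6)/7 = (5 + 6)/7 = (⅐)*11 = 11/7)
o = 8
F(H) = 2/(H + 2*H²) (F(H) = 2/((H² + H*H) + H) = 2/((H² + H²) + H) = 2/(2*H² + H) = 2/(H + 2*H²))
F(N(7))*o = (2/((11/7)*(1 + 2*(11/7))))*8 = (2*(7/11)/(1 + 22/7))*8 = (2*(7/11)/(29/7))*8 = (2*(7/11)*(7/29))*8 = (98/319)*8 = 784/319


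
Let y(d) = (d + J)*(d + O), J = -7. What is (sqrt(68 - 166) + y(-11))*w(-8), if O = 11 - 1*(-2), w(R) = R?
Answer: 288 - 56*I*sqrt(2) ≈ 288.0 - 79.196*I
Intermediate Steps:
O = 13 (O = 11 + 2 = 13)
y(d) = (-7 + d)*(13 + d) (y(d) = (d - 7)*(d + 13) = (-7 + d)*(13 + d))
(sqrt(68 - 166) + y(-11))*w(-8) = (sqrt(68 - 166) + (-91 + (-11)**2 + 6*(-11)))*(-8) = (sqrt(-98) + (-91 + 121 - 66))*(-8) = (7*I*sqrt(2) - 36)*(-8) = (-36 + 7*I*sqrt(2))*(-8) = 288 - 56*I*sqrt(2)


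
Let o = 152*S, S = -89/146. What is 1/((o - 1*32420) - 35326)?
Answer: -73/4952222 ≈ -1.4741e-5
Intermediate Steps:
S = -89/146 (S = -89*1/146 = -89/146 ≈ -0.60959)
o = -6764/73 (o = 152*(-89/146) = -6764/73 ≈ -92.657)
1/((o - 1*32420) - 35326) = 1/((-6764/73 - 1*32420) - 35326) = 1/((-6764/73 - 32420) - 35326) = 1/(-2373424/73 - 35326) = 1/(-4952222/73) = -73/4952222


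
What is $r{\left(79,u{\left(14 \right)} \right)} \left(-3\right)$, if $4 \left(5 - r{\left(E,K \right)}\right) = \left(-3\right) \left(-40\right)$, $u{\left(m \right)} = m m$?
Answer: $75$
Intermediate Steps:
$u{\left(m \right)} = m^{2}$
$r{\left(E,K \right)} = -25$ ($r{\left(E,K \right)} = 5 - \frac{\left(-3\right) \left(-40\right)}{4} = 5 - 30 = -25$)
$r{\left(79,u{\left(14 \right)} \right)} \left(-3\right) = \left(-25\right) \left(-3\right) = 75$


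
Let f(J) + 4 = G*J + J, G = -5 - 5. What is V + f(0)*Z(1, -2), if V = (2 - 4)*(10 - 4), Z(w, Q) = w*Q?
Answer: -4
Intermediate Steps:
Z(w, Q) = Q*w
G = -10
V = -12 (V = -2*6 = -12)
f(J) = -4 - 9*J (f(J) = -4 + (-10*J + J) = -4 - 9*J)
V + f(0)*Z(1, -2) = -12 + (-4 - 9*0)*(-2*1) = -12 + (-4 + 0)*(-2) = -12 - 4*(-2) = -12 + 8 = -4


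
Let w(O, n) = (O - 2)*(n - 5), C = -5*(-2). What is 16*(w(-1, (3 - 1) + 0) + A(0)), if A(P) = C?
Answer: 304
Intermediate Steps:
C = 10
A(P) = 10
w(O, n) = (-5 + n)*(-2 + O) (w(O, n) = (-2 + O)*(-5 + n) = (-5 + n)*(-2 + O))
16*(w(-1, (3 - 1) + 0) + A(0)) = 16*((10 - 5*(-1) - 2*((3 - 1) + 0) - ((3 - 1) + 0)) + 10) = 16*((10 + 5 - 2*(2 + 0) - (2 + 0)) + 10) = 16*((10 + 5 - 2*2 - 1*2) + 10) = 16*((10 + 5 - 4 - 2) + 10) = 16*(9 + 10) = 16*19 = 304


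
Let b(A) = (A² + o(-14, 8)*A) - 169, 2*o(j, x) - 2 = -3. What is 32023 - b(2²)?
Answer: 32178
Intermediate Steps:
o(j, x) = -½ (o(j, x) = 1 + (½)*(-3) = 1 - 3/2 = -½)
b(A) = -169 + A² - A/2 (b(A) = (A² - A/2) - 169 = -169 + A² - A/2)
32023 - b(2²) = 32023 - (-169 + (2²)² - ½*2²) = 32023 - (-169 + 4² - ½*4) = 32023 - (-169 + 16 - 2) = 32023 - 1*(-155) = 32023 + 155 = 32178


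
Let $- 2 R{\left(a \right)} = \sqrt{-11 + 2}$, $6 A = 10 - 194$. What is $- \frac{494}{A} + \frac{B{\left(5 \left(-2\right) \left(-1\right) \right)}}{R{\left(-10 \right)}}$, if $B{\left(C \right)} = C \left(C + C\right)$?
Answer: $\frac{741}{46} + \frac{400 i}{3} \approx 16.109 + 133.33 i$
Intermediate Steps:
$A = - \frac{92}{3}$ ($A = \frac{10 - 194}{6} = \frac{1}{6} \left(-184\right) = - \frac{92}{3} \approx -30.667$)
$B{\left(C \right)} = 2 C^{2}$ ($B{\left(C \right)} = C 2 C = 2 C^{2}$)
$R{\left(a \right)} = - \frac{3 i}{2}$ ($R{\left(a \right)} = - \frac{\sqrt{-11 + 2}}{2} = - \frac{\sqrt{-9}}{2} = - \frac{3 i}{2}$)
$- \frac{494}{A} + \frac{B{\left(5 \left(-2\right) \left(-1\right) \right)}}{R{\left(-10 \right)}} = - \frac{494}{- \frac{92}{3}} + \frac{2 \left(5 \left(-2\right) \left(-1\right)\right)^{2}}{\left(- \frac{3}{2}\right) i} = \left(-494\right) \left(- \frac{3}{92}\right) + 2 \left(\left(-10\right) \left(-1\right)\right)^{2} \frac{2 i}{3} = \frac{741}{46} + 2 \cdot 10^{2} \frac{2 i}{3} = \frac{741}{46} + 2 \cdot 100 \frac{2 i}{3} = \frac{741}{46} + 200 \frac{2 i}{3} = \frac{741}{46} + \frac{400 i}{3}$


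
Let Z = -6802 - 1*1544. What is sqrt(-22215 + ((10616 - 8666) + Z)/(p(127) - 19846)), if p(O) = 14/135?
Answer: 2*I*sqrt(14742879324330)/51523 ≈ 149.05*I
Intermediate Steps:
p(O) = 14/135 (p(O) = 14*(1/135) = 14/135)
Z = -8346 (Z = -6802 - 1544 = -8346)
sqrt(-22215 + ((10616 - 8666) + Z)/(p(127) - 19846)) = sqrt(-22215 + ((10616 - 8666) - 8346)/(14/135 - 19846)) = sqrt(-22215 + (1950 - 8346)/(-2679196/135)) = sqrt(-22215 - 6396*(-135/2679196)) = sqrt(-22215 + 16605/51523) = sqrt(-1144566840/51523) = 2*I*sqrt(14742879324330)/51523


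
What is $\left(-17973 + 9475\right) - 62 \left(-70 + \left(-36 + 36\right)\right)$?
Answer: $-4158$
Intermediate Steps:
$\left(-17973 + 9475\right) - 62 \left(-70 + \left(-36 + 36\right)\right) = -8498 - 62 \left(-70 + 0\right) = -8498 - -4340 = -8498 + 4340 = -4158$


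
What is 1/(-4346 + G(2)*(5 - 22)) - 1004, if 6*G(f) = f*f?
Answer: -13124291/13072 ≈ -1004.0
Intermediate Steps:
G(f) = f²/6 (G(f) = (f*f)/6 = f²/6)
1/(-4346 + G(2)*(5 - 22)) - 1004 = 1/(-4346 + ((⅙)*2²)*(5 - 22)) - 1004 = 1/(-4346 + ((⅙)*4)*(-17)) - 1004 = 1/(-4346 + (⅔)*(-17)) - 1004 = 1/(-4346 - 34/3) - 1004 = 1/(-13072/3) - 1004 = -3/13072 - 1004 = -13124291/13072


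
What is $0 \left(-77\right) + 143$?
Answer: $143$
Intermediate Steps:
$0 \left(-77\right) + 143 = 0 + 143 = 143$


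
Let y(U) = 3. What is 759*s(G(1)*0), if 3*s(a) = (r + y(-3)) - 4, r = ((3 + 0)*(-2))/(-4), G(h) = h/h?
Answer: 253/2 ≈ 126.50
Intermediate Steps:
G(h) = 1
r = 3/2 (r = (3*(-2))*(-¼) = -6*(-¼) = 3/2 ≈ 1.5000)
s(a) = ⅙ (s(a) = ((3/2 + 3) - 4)/3 = (9/2 - 4)/3 = (⅓)*(½) = ⅙)
759*s(G(1)*0) = 759*(⅙) = 253/2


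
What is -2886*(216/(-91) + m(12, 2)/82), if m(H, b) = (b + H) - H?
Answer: 1945830/287 ≈ 6779.9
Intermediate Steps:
m(H, b) = b (m(H, b) = (H + b) - H = b)
-2886*(216/(-91) + m(12, 2)/82) = -2886*(216/(-91) + 2/82) = -2886*(216*(-1/91) + 2*(1/82)) = -2886*(-216/91 + 1/41) = -2886*(-8765/3731) = 1945830/287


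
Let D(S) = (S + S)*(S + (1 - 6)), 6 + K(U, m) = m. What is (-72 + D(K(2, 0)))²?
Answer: 3600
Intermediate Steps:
K(U, m) = -6 + m
D(S) = 2*S*(-5 + S) (D(S) = (2*S)*(S - 5) = (2*S)*(-5 + S) = 2*S*(-5 + S))
(-72 + D(K(2, 0)))² = (-72 + 2*(-6 + 0)*(-5 + (-6 + 0)))² = (-72 + 2*(-6)*(-5 - 6))² = (-72 + 2*(-6)*(-11))² = (-72 + 132)² = 60² = 3600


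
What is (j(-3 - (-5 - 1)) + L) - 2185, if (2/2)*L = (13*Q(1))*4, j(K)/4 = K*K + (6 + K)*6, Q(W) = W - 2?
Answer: -1985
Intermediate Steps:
Q(W) = -2 + W
j(K) = 144 + 4*K² + 24*K (j(K) = 4*(K*K + (6 + K)*6) = 4*(K² + (36 + 6*K)) = 4*(36 + K² + 6*K) = 144 + 4*K² + 24*K)
L = -52 (L = (13*(-2 + 1))*4 = (13*(-1))*4 = -13*4 = -52)
(j(-3 - (-5 - 1)) + L) - 2185 = ((144 + 4*(-3 - (-5 - 1))² + 24*(-3 - (-5 - 1))) - 52) - 2185 = ((144 + 4*(-3 - 1*(-6))² + 24*(-3 - 1*(-6))) - 52) - 2185 = ((144 + 4*(-3 + 6)² + 24*(-3 + 6)) - 52) - 2185 = ((144 + 4*3² + 24*3) - 52) - 2185 = ((144 + 4*9 + 72) - 52) - 2185 = ((144 + 36 + 72) - 52) - 2185 = (252 - 52) - 2185 = 200 - 2185 = -1985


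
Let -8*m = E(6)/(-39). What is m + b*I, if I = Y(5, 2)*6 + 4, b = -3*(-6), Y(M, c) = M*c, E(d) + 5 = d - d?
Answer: 359419/312 ≈ 1152.0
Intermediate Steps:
E(d) = -5 (E(d) = -5 + (d - d) = -5 + 0 = -5)
b = 18
I = 64 (I = (5*2)*6 + 4 = 10*6 + 4 = 60 + 4 = 64)
m = -5/312 (m = -(-5)/(8*(-39)) = -(-5)*(-1)/(8*39) = -⅛*5/39 = -5/312 ≈ -0.016026)
m + b*I = -5/312 + 18*64 = -5/312 + 1152 = 359419/312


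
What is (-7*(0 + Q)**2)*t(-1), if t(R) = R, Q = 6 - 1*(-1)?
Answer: 343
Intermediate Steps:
Q = 7 (Q = 6 + 1 = 7)
(-7*(0 + Q)**2)*t(-1) = -7*(0 + 7)**2*(-1) = -7*7**2*(-1) = -7*49*(-1) = -343*(-1) = 343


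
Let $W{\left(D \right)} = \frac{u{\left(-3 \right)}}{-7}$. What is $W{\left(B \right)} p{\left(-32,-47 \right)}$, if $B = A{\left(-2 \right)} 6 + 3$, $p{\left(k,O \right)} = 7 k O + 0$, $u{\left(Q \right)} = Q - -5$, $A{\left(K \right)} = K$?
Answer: $-3008$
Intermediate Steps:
$u{\left(Q \right)} = 5 + Q$ ($u{\left(Q \right)} = Q + 5 = 5 + Q$)
$p{\left(k,O \right)} = 7 O k$ ($p{\left(k,O \right)} = 7 O k + 0 = 7 O k$)
$B = -9$ ($B = \left(-2\right) 6 + 3 = -12 + 3 = -9$)
$W{\left(D \right)} = - \frac{2}{7}$ ($W{\left(D \right)} = \frac{5 - 3}{-7} = 2 \left(- \frac{1}{7}\right) = - \frac{2}{7}$)
$W{\left(B \right)} p{\left(-32,-47 \right)} = - \frac{2 \cdot 7 \left(-47\right) \left(-32\right)}{7} = \left(- \frac{2}{7}\right) 10528 = -3008$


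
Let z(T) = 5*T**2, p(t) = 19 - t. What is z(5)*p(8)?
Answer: 1375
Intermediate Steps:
z(5)*p(8) = (5*5**2)*(19 - 1*8) = (5*25)*(19 - 8) = 125*11 = 1375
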